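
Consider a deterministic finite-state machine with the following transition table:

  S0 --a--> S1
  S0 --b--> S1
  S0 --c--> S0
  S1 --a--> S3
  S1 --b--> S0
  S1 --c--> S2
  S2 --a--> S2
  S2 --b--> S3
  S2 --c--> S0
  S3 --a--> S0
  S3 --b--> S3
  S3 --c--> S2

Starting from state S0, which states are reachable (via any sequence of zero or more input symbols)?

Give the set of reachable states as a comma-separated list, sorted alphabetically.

BFS from S0:
  visit S0: S0--a-->S1 (new), S0--b-->S1 (seen), S0--c-->S0 (seen)
  visit S1: S1--a-->S3 (new), S1--b-->S0 (seen), S1--c-->S2 (new)
  visit S3: S3--a-->S0 (seen), S3--b-->S3 (seen), S3--c-->S2 (seen)
  visit S2: S2--a-->S2 (seen), S2--b-->S3 (seen), S2--c-->S0 (seen)

Answer: S0, S1, S2, S3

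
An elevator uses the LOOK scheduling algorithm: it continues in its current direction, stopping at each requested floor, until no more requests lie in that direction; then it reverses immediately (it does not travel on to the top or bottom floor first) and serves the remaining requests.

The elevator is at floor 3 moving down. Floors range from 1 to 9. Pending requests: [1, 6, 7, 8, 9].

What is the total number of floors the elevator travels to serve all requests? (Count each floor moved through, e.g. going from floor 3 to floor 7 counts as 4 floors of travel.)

Answer: 10

Derivation:
Start at floor 3 moving down, LOOK stop order: [1, 6, 7, 8, 9]
  3 → 1: |1-3| = 2, total = 2
  1 → 6: |6-1| = 5, total = 7
  6 → 7: |7-6| = 1, total = 8
  7 → 8: |8-7| = 1, total = 9
  8 → 9: |9-8| = 1, total = 10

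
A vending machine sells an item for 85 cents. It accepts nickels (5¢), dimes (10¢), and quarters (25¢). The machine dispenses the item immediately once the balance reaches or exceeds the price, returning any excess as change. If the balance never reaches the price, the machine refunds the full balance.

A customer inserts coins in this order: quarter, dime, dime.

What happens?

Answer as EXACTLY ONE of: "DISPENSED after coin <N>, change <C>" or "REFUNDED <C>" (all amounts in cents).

Answer: REFUNDED 45

Derivation:
Price: 85¢
Coin 1 (quarter, 25¢): balance = 25¢
Coin 2 (dime, 10¢): balance = 35¢
Coin 3 (dime, 10¢): balance = 45¢
All coins inserted, balance 45¢ < price 85¢ → REFUND 45¢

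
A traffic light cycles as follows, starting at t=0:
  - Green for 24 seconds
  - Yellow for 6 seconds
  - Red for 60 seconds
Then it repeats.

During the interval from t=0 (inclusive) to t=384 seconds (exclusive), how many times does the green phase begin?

Cycle = 24+6+60 = 90s
green phase starts at t = k*90 + 0 for k=0,1,2,...
Need k*90+0 < 384 → k < 4.267
k ∈ {0, ..., 4} → 5 starts

Answer: 5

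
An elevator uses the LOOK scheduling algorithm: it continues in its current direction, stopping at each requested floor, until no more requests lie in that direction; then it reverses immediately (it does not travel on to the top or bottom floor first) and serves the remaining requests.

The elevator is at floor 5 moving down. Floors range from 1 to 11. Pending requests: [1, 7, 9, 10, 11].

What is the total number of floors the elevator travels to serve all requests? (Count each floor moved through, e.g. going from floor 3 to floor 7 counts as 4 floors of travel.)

Answer: 14

Derivation:
Start at floor 5 moving down, LOOK stop order: [1, 7, 9, 10, 11]
  5 → 1: |1-5| = 4, total = 4
  1 → 7: |7-1| = 6, total = 10
  7 → 9: |9-7| = 2, total = 12
  9 → 10: |10-9| = 1, total = 13
  10 → 11: |11-10| = 1, total = 14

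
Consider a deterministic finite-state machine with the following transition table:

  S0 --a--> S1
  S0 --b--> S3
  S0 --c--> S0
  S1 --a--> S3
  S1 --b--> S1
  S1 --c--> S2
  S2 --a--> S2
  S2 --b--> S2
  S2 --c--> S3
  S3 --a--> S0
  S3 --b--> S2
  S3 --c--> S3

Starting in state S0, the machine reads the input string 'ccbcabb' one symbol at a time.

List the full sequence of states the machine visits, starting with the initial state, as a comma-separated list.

Start: S0
  read 'c': S0 --c--> S0
  read 'c': S0 --c--> S0
  read 'b': S0 --b--> S3
  read 'c': S3 --c--> S3
  read 'a': S3 --a--> S0
  read 'b': S0 --b--> S3
  read 'b': S3 --b--> S2

Answer: S0, S0, S0, S3, S3, S0, S3, S2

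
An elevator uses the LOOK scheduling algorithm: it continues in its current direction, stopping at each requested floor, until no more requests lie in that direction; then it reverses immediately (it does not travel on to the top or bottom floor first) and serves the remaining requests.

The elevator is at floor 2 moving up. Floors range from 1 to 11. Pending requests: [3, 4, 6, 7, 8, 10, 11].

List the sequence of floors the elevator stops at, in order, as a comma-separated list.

Current: 2, moving UP
Serve above first (ascending): [3, 4, 6, 7, 8, 10, 11]
Then reverse, serve below (descending): []

Answer: 3, 4, 6, 7, 8, 10, 11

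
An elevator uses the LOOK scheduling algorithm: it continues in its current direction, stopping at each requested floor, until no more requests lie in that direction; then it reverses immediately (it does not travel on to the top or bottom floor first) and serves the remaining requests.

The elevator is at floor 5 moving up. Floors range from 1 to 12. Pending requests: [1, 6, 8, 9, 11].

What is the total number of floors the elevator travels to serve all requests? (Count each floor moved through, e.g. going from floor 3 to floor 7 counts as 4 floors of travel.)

Start at floor 5 moving up, LOOK stop order: [6, 8, 9, 11, 1]
  5 → 6: |6-5| = 1, total = 1
  6 → 8: |8-6| = 2, total = 3
  8 → 9: |9-8| = 1, total = 4
  9 → 11: |11-9| = 2, total = 6
  11 → 1: |1-11| = 10, total = 16

Answer: 16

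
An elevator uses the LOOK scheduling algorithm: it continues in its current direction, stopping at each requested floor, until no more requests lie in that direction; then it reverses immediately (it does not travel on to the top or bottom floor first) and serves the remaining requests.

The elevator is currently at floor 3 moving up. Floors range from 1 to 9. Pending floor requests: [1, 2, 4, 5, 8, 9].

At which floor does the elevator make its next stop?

Answer: 4

Derivation:
Current floor: 3, direction: up
Requests above: [4, 5, 8, 9]
Requests below: [1, 2]
Moving up and requests lie above → nearest above is min([4, 5, 8, 9]) = 4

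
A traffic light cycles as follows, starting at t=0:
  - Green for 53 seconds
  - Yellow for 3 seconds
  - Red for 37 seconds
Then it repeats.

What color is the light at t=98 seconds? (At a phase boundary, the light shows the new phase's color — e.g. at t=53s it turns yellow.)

Cycle length = 53 + 3 + 37 = 93s
t = 98, phase_t = 98 mod 93 = 5
5 < 53 (green end) → GREEN

Answer: green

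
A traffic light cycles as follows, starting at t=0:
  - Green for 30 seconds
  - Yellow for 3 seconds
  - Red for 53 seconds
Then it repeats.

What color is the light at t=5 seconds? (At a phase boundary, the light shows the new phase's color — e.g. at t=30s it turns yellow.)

Answer: green

Derivation:
Cycle length = 30 + 3 + 53 = 86s
t = 5, phase_t = 5 mod 86 = 5
5 < 30 (green end) → GREEN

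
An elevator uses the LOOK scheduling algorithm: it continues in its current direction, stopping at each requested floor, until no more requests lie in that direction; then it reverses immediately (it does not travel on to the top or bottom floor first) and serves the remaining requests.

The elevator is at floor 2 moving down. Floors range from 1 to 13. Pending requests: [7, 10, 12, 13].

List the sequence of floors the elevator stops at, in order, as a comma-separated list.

Answer: 7, 10, 12, 13

Derivation:
Current: 2, moving DOWN
Serve below first (descending): []
Then reverse, serve above (ascending): [7, 10, 12, 13]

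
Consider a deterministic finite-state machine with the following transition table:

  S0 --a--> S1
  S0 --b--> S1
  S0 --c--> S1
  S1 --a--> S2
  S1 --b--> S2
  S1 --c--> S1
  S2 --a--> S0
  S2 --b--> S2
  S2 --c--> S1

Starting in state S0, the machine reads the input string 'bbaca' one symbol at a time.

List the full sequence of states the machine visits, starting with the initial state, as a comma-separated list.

Answer: S0, S1, S2, S0, S1, S2

Derivation:
Start: S0
  read 'b': S0 --b--> S1
  read 'b': S1 --b--> S2
  read 'a': S2 --a--> S0
  read 'c': S0 --c--> S1
  read 'a': S1 --a--> S2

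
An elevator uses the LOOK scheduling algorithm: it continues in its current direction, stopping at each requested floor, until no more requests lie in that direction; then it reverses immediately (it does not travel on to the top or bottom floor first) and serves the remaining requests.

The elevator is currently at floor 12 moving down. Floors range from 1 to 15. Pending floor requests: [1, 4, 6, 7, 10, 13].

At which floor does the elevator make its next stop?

Current floor: 12, direction: down
Requests above: [13]
Requests below: [1, 4, 6, 7, 10]
Moving down and requests lie below → nearest below is max([1, 4, 6, 7, 10]) = 10

Answer: 10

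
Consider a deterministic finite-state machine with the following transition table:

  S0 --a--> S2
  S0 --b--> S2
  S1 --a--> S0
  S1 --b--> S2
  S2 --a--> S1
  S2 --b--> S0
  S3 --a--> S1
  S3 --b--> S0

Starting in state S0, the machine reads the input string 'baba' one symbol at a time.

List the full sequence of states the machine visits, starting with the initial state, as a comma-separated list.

Start: S0
  read 'b': S0 --b--> S2
  read 'a': S2 --a--> S1
  read 'b': S1 --b--> S2
  read 'a': S2 --a--> S1

Answer: S0, S2, S1, S2, S1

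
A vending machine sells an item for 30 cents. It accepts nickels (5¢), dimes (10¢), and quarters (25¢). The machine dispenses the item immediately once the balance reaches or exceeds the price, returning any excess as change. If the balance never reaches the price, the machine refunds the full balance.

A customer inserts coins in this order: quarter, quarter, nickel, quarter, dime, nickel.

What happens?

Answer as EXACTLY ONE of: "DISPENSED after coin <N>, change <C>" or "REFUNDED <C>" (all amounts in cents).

Answer: DISPENSED after coin 2, change 20

Derivation:
Price: 30¢
Coin 1 (quarter, 25¢): balance = 25¢
Coin 2 (quarter, 25¢): balance = 50¢
  → balance >= price → DISPENSE, change = 50 - 30 = 20¢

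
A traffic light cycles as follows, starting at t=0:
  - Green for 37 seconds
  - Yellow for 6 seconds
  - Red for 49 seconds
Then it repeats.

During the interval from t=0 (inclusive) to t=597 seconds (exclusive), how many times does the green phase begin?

Answer: 7

Derivation:
Cycle = 37+6+49 = 92s
green phase starts at t = k*92 + 0 for k=0,1,2,...
Need k*92+0 < 597 → k < 6.489
k ∈ {0, ..., 6} → 7 starts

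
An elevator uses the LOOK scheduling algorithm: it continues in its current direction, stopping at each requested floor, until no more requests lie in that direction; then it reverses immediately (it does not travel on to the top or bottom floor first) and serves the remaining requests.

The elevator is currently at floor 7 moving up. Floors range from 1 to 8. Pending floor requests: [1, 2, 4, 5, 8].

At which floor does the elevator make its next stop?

Current floor: 7, direction: up
Requests above: [8]
Requests below: [1, 2, 4, 5]
Moving up and requests lie above → nearest above is min([8]) = 8

Answer: 8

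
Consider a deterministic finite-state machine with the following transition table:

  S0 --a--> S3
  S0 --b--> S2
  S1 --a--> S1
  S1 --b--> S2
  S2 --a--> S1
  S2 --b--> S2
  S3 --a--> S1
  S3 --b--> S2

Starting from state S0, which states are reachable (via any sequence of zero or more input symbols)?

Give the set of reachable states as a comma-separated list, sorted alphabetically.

Answer: S0, S1, S2, S3

Derivation:
BFS from S0:
  visit S0: S0--a-->S3 (new), S0--b-->S2 (new)
  visit S3: S3--a-->S1 (new), S3--b-->S2 (seen)
  visit S2: S2--a-->S1 (seen), S2--b-->S2 (seen)
  visit S1: S1--a-->S1 (seen), S1--b-->S2 (seen)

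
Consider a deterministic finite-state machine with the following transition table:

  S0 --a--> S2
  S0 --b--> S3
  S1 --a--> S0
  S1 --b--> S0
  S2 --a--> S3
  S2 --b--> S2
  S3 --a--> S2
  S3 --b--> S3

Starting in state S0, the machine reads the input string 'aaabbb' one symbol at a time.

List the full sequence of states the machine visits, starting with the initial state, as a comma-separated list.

Start: S0
  read 'a': S0 --a--> S2
  read 'a': S2 --a--> S3
  read 'a': S3 --a--> S2
  read 'b': S2 --b--> S2
  read 'b': S2 --b--> S2
  read 'b': S2 --b--> S2

Answer: S0, S2, S3, S2, S2, S2, S2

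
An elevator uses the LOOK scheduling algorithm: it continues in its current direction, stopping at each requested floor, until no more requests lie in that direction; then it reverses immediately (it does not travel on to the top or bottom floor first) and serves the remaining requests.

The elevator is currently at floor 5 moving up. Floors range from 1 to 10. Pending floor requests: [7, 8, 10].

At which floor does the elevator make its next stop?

Answer: 7

Derivation:
Current floor: 5, direction: up
Requests above: [7, 8, 10]
Requests below: []
Moving up and requests lie above → nearest above is min([7, 8, 10]) = 7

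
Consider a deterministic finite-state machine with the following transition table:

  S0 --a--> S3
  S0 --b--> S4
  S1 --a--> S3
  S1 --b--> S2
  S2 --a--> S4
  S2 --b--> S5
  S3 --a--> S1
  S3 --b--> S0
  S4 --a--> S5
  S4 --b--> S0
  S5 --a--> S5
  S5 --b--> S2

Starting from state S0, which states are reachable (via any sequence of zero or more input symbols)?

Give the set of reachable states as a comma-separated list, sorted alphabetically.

Answer: S0, S1, S2, S3, S4, S5

Derivation:
BFS from S0:
  visit S0: S0--a-->S3 (new), S0--b-->S4 (new)
  visit S3: S3--a-->S1 (new), S3--b-->S0 (seen)
  visit S4: S4--a-->S5 (new), S4--b-->S0 (seen)
  visit S1: S1--a-->S3 (seen), S1--b-->S2 (new)
  visit S5: S5--a-->S5 (seen), S5--b-->S2 (seen)
  visit S2: S2--a-->S4 (seen), S2--b-->S5 (seen)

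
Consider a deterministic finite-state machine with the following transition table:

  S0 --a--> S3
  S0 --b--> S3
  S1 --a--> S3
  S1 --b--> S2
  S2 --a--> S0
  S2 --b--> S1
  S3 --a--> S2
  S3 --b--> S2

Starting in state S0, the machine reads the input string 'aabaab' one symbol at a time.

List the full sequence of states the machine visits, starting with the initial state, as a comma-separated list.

Answer: S0, S3, S2, S1, S3, S2, S1

Derivation:
Start: S0
  read 'a': S0 --a--> S3
  read 'a': S3 --a--> S2
  read 'b': S2 --b--> S1
  read 'a': S1 --a--> S3
  read 'a': S3 --a--> S2
  read 'b': S2 --b--> S1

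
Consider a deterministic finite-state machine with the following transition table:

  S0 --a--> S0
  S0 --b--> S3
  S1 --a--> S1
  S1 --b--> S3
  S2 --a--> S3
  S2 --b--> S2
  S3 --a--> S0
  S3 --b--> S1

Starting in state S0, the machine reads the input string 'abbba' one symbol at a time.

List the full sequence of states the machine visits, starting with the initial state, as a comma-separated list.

Answer: S0, S0, S3, S1, S3, S0

Derivation:
Start: S0
  read 'a': S0 --a--> S0
  read 'b': S0 --b--> S3
  read 'b': S3 --b--> S1
  read 'b': S1 --b--> S3
  read 'a': S3 --a--> S0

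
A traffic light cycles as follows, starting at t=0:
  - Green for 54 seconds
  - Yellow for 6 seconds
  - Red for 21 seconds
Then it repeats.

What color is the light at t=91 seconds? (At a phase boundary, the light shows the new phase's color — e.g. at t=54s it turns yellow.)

Answer: green

Derivation:
Cycle length = 54 + 6 + 21 = 81s
t = 91, phase_t = 91 mod 81 = 10
10 < 54 (green end) → GREEN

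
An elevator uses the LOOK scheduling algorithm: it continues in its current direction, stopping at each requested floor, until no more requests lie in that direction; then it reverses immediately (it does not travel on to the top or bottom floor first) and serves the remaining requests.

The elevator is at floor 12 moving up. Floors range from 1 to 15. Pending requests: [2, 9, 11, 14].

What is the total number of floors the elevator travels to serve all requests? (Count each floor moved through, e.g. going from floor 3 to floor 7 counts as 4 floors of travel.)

Start at floor 12 moving up, LOOK stop order: [14, 11, 9, 2]
  12 → 14: |14-12| = 2, total = 2
  14 → 11: |11-14| = 3, total = 5
  11 → 9: |9-11| = 2, total = 7
  9 → 2: |2-9| = 7, total = 14

Answer: 14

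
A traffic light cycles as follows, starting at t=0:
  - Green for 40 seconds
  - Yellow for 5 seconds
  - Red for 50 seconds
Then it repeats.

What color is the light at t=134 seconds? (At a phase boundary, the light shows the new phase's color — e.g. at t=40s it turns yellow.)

Answer: green

Derivation:
Cycle length = 40 + 5 + 50 = 95s
t = 134, phase_t = 134 mod 95 = 39
39 < 40 (green end) → GREEN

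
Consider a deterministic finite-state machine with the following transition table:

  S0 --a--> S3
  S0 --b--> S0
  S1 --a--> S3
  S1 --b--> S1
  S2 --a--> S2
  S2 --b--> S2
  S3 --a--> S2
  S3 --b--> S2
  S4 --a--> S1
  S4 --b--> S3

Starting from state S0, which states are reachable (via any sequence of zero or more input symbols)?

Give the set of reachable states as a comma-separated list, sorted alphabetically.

Answer: S0, S2, S3

Derivation:
BFS from S0:
  visit S0: S0--a-->S3 (new), S0--b-->S0 (seen)
  visit S3: S3--a-->S2 (new), S3--b-->S2 (seen)
  visit S2: S2--a-->S2 (seen), S2--b-->S2 (seen)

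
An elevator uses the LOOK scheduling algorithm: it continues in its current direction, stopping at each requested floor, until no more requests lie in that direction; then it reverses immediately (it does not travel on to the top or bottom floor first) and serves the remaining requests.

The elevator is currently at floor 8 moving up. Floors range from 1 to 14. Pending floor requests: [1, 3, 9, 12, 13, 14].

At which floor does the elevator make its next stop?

Answer: 9

Derivation:
Current floor: 8, direction: up
Requests above: [9, 12, 13, 14]
Requests below: [1, 3]
Moving up and requests lie above → nearest above is min([9, 12, 13, 14]) = 9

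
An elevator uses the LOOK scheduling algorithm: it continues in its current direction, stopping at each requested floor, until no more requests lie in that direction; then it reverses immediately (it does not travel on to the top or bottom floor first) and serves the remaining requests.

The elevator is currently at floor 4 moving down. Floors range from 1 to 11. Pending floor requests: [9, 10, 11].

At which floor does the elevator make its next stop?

Answer: 9

Derivation:
Current floor: 4, direction: down
Requests above: [9, 10, 11]
Requests below: []
Moving down but no requests below → reverse; nearest above is min([9, 10, 11]) = 9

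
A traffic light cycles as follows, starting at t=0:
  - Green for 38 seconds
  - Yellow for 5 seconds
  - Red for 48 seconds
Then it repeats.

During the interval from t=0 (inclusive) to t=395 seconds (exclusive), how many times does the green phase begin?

Cycle = 38+5+48 = 91s
green phase starts at t = k*91 + 0 for k=0,1,2,...
Need k*91+0 < 395 → k < 4.341
k ∈ {0, ..., 4} → 5 starts

Answer: 5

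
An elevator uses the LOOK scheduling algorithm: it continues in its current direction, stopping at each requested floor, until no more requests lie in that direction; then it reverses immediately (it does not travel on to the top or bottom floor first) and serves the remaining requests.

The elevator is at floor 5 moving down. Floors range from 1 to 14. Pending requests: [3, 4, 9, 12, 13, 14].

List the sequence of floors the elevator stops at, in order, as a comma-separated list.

Current: 5, moving DOWN
Serve below first (descending): [4, 3]
Then reverse, serve above (ascending): [9, 12, 13, 14]

Answer: 4, 3, 9, 12, 13, 14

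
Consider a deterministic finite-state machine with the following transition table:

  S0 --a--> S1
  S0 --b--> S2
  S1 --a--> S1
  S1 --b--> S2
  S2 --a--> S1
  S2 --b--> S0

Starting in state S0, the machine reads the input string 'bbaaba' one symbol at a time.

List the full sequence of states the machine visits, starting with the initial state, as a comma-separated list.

Answer: S0, S2, S0, S1, S1, S2, S1

Derivation:
Start: S0
  read 'b': S0 --b--> S2
  read 'b': S2 --b--> S0
  read 'a': S0 --a--> S1
  read 'a': S1 --a--> S1
  read 'b': S1 --b--> S2
  read 'a': S2 --a--> S1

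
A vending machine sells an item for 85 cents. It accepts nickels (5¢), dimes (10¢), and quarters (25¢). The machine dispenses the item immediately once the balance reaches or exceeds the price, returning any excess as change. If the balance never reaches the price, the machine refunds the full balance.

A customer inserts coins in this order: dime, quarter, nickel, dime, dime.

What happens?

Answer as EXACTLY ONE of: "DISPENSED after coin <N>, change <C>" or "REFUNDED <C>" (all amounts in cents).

Price: 85¢
Coin 1 (dime, 10¢): balance = 10¢
Coin 2 (quarter, 25¢): balance = 35¢
Coin 3 (nickel, 5¢): balance = 40¢
Coin 4 (dime, 10¢): balance = 50¢
Coin 5 (dime, 10¢): balance = 60¢
All coins inserted, balance 60¢ < price 85¢ → REFUND 60¢

Answer: REFUNDED 60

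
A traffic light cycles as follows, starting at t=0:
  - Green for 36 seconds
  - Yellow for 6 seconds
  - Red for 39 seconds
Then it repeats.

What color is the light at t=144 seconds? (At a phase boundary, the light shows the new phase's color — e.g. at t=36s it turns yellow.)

Answer: red

Derivation:
Cycle length = 36 + 6 + 39 = 81s
t = 144, phase_t = 144 mod 81 = 63
63 >= 42 → RED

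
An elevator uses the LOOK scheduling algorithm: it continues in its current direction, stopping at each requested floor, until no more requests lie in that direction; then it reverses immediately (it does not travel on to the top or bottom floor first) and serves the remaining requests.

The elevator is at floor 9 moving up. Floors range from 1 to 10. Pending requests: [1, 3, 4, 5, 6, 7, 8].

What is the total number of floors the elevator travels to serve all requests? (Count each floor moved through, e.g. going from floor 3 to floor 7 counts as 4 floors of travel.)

Answer: 8

Derivation:
Start at floor 9 moving up, LOOK stop order: [8, 7, 6, 5, 4, 3, 1]
  9 → 8: |8-9| = 1, total = 1
  8 → 7: |7-8| = 1, total = 2
  7 → 6: |6-7| = 1, total = 3
  6 → 5: |5-6| = 1, total = 4
  5 → 4: |4-5| = 1, total = 5
  4 → 3: |3-4| = 1, total = 6
  3 → 1: |1-3| = 2, total = 8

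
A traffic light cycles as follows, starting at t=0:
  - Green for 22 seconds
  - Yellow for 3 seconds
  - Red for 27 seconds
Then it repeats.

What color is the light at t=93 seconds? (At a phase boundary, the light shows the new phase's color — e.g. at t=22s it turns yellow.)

Cycle length = 22 + 3 + 27 = 52s
t = 93, phase_t = 93 mod 52 = 41
41 >= 25 → RED

Answer: red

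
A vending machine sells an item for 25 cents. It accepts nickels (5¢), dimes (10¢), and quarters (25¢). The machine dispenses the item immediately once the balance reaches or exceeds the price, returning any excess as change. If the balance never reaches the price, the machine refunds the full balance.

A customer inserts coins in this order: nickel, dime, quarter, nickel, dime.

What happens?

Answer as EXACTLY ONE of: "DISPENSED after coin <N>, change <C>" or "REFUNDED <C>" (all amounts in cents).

Answer: DISPENSED after coin 3, change 15

Derivation:
Price: 25¢
Coin 1 (nickel, 5¢): balance = 5¢
Coin 2 (dime, 10¢): balance = 15¢
Coin 3 (quarter, 25¢): balance = 40¢
  → balance >= price → DISPENSE, change = 40 - 25 = 15¢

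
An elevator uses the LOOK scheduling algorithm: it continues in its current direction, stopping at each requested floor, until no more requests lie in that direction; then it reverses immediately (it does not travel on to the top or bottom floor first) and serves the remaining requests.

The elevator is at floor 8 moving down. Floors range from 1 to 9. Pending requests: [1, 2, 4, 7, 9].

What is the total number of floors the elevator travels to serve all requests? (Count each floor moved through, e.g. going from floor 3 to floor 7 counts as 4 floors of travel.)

Start at floor 8 moving down, LOOK stop order: [7, 4, 2, 1, 9]
  8 → 7: |7-8| = 1, total = 1
  7 → 4: |4-7| = 3, total = 4
  4 → 2: |2-4| = 2, total = 6
  2 → 1: |1-2| = 1, total = 7
  1 → 9: |9-1| = 8, total = 15

Answer: 15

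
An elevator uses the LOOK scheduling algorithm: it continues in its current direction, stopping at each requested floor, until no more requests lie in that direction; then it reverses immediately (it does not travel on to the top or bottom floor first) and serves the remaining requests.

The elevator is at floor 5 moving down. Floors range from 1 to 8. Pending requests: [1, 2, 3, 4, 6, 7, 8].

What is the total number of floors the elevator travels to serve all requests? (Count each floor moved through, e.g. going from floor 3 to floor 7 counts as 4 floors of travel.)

Start at floor 5 moving down, LOOK stop order: [4, 3, 2, 1, 6, 7, 8]
  5 → 4: |4-5| = 1, total = 1
  4 → 3: |3-4| = 1, total = 2
  3 → 2: |2-3| = 1, total = 3
  2 → 1: |1-2| = 1, total = 4
  1 → 6: |6-1| = 5, total = 9
  6 → 7: |7-6| = 1, total = 10
  7 → 8: |8-7| = 1, total = 11

Answer: 11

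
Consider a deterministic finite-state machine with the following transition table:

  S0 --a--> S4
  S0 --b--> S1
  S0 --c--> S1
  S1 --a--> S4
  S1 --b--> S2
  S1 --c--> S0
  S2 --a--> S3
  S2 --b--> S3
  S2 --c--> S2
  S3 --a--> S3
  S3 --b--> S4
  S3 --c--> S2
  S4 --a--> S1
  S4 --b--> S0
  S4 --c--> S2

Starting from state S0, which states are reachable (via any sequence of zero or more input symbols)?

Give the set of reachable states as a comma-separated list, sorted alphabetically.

Answer: S0, S1, S2, S3, S4

Derivation:
BFS from S0:
  visit S0: S0--a-->S4 (new), S0--b-->S1 (new), S0--c-->S1 (seen)
  visit S4: S4--a-->S1 (seen), S4--b-->S0 (seen), S4--c-->S2 (new)
  visit S1: S1--a-->S4 (seen), S1--b-->S2 (seen), S1--c-->S0 (seen)
  visit S2: S2--a-->S3 (new), S2--b-->S3 (seen), S2--c-->S2 (seen)
  visit S3: S3--a-->S3 (seen), S3--b-->S4 (seen), S3--c-->S2 (seen)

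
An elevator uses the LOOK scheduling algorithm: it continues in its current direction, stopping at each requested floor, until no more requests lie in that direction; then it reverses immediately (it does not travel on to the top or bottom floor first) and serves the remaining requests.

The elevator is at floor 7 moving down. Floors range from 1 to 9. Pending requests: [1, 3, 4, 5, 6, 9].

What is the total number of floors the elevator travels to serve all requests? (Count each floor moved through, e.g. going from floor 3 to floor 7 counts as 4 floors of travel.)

Start at floor 7 moving down, LOOK stop order: [6, 5, 4, 3, 1, 9]
  7 → 6: |6-7| = 1, total = 1
  6 → 5: |5-6| = 1, total = 2
  5 → 4: |4-5| = 1, total = 3
  4 → 3: |3-4| = 1, total = 4
  3 → 1: |1-3| = 2, total = 6
  1 → 9: |9-1| = 8, total = 14

Answer: 14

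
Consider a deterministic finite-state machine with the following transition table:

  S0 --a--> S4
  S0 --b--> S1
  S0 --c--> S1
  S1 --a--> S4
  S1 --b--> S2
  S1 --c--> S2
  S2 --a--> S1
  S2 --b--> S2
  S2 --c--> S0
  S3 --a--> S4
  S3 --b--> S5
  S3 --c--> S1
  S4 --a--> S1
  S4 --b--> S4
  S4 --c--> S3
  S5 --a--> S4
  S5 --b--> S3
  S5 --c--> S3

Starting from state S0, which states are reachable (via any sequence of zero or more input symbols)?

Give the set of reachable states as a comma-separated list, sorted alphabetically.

Answer: S0, S1, S2, S3, S4, S5

Derivation:
BFS from S0:
  visit S0: S0--a-->S4 (new), S0--b-->S1 (new), S0--c-->S1 (seen)
  visit S4: S4--a-->S1 (seen), S4--b-->S4 (seen), S4--c-->S3 (new)
  visit S1: S1--a-->S4 (seen), S1--b-->S2 (new), S1--c-->S2 (seen)
  visit S3: S3--a-->S4 (seen), S3--b-->S5 (new), S3--c-->S1 (seen)
  visit S2: S2--a-->S1 (seen), S2--b-->S2 (seen), S2--c-->S0 (seen)
  visit S5: S5--a-->S4 (seen), S5--b-->S3 (seen), S5--c-->S3 (seen)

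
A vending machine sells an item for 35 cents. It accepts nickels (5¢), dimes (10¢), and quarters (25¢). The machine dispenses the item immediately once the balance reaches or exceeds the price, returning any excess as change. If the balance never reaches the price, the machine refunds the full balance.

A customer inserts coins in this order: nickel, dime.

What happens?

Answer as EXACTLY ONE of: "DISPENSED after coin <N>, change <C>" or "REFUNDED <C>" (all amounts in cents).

Price: 35¢
Coin 1 (nickel, 5¢): balance = 5¢
Coin 2 (dime, 10¢): balance = 15¢
All coins inserted, balance 15¢ < price 35¢ → REFUND 15¢

Answer: REFUNDED 15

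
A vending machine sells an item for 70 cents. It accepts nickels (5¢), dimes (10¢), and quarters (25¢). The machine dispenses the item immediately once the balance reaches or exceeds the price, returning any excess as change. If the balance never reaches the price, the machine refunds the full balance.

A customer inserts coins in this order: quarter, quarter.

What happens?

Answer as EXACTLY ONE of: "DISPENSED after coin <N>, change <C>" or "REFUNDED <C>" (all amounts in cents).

Answer: REFUNDED 50

Derivation:
Price: 70¢
Coin 1 (quarter, 25¢): balance = 25¢
Coin 2 (quarter, 25¢): balance = 50¢
All coins inserted, balance 50¢ < price 70¢ → REFUND 50¢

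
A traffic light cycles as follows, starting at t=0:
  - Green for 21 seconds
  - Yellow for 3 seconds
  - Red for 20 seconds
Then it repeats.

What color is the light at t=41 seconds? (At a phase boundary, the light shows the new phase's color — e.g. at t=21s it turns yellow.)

Answer: red

Derivation:
Cycle length = 21 + 3 + 20 = 44s
t = 41, phase_t = 41 mod 44 = 41
41 >= 24 → RED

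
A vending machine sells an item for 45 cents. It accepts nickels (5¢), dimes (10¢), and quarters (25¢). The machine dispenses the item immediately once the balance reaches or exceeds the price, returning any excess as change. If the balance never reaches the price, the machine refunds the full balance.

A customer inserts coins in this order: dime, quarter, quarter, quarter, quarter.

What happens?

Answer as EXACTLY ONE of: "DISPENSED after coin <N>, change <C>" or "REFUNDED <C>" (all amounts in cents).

Answer: DISPENSED after coin 3, change 15

Derivation:
Price: 45¢
Coin 1 (dime, 10¢): balance = 10¢
Coin 2 (quarter, 25¢): balance = 35¢
Coin 3 (quarter, 25¢): balance = 60¢
  → balance >= price → DISPENSE, change = 60 - 45 = 15¢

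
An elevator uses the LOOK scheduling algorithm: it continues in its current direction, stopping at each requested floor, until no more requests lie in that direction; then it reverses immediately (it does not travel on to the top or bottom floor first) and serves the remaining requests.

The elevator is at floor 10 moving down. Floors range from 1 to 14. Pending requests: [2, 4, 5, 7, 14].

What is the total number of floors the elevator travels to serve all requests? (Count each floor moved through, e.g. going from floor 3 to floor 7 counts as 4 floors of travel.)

Answer: 20

Derivation:
Start at floor 10 moving down, LOOK stop order: [7, 5, 4, 2, 14]
  10 → 7: |7-10| = 3, total = 3
  7 → 5: |5-7| = 2, total = 5
  5 → 4: |4-5| = 1, total = 6
  4 → 2: |2-4| = 2, total = 8
  2 → 14: |14-2| = 12, total = 20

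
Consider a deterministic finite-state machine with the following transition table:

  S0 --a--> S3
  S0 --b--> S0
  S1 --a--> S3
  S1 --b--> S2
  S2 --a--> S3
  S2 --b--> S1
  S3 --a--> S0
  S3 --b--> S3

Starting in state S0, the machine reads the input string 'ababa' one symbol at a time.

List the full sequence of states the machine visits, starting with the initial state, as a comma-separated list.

Answer: S0, S3, S3, S0, S0, S3

Derivation:
Start: S0
  read 'a': S0 --a--> S3
  read 'b': S3 --b--> S3
  read 'a': S3 --a--> S0
  read 'b': S0 --b--> S0
  read 'a': S0 --a--> S3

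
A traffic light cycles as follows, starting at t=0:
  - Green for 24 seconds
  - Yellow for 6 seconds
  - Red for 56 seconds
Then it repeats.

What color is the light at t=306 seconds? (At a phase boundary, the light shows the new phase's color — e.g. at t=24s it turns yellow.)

Answer: red

Derivation:
Cycle length = 24 + 6 + 56 = 86s
t = 306, phase_t = 306 mod 86 = 48
48 >= 30 → RED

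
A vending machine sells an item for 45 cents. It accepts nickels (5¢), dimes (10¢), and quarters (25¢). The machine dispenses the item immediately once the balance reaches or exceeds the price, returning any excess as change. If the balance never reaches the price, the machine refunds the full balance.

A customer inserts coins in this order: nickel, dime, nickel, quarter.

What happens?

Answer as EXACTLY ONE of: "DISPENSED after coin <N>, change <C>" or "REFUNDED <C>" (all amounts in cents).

Price: 45¢
Coin 1 (nickel, 5¢): balance = 5¢
Coin 2 (dime, 10¢): balance = 15¢
Coin 3 (nickel, 5¢): balance = 20¢
Coin 4 (quarter, 25¢): balance = 45¢
  → balance >= price → DISPENSE, change = 45 - 45 = 0¢

Answer: DISPENSED after coin 4, change 0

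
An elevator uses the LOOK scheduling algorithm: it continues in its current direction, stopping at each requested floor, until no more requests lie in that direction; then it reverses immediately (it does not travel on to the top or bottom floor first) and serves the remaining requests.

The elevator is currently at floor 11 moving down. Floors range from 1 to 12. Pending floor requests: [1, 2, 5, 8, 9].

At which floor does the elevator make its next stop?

Answer: 9

Derivation:
Current floor: 11, direction: down
Requests above: []
Requests below: [1, 2, 5, 8, 9]
Moving down and requests lie below → nearest below is max([1, 2, 5, 8, 9]) = 9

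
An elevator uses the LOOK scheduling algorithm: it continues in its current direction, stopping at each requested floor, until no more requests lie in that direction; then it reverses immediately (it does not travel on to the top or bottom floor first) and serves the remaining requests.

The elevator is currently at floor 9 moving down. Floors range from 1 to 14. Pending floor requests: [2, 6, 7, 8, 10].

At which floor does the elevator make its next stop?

Answer: 8

Derivation:
Current floor: 9, direction: down
Requests above: [10]
Requests below: [2, 6, 7, 8]
Moving down and requests lie below → nearest below is max([2, 6, 7, 8]) = 8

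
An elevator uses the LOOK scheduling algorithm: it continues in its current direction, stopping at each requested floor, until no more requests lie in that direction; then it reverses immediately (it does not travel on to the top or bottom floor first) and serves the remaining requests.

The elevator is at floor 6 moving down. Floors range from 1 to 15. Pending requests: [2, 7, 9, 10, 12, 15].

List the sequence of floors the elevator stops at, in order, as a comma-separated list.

Current: 6, moving DOWN
Serve below first (descending): [2]
Then reverse, serve above (ascending): [7, 9, 10, 12, 15]

Answer: 2, 7, 9, 10, 12, 15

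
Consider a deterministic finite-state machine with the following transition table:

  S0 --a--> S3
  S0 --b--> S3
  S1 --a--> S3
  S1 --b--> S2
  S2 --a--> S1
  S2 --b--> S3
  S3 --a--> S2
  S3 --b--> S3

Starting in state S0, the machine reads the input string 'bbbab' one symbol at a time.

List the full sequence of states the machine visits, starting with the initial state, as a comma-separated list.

Start: S0
  read 'b': S0 --b--> S3
  read 'b': S3 --b--> S3
  read 'b': S3 --b--> S3
  read 'a': S3 --a--> S2
  read 'b': S2 --b--> S3

Answer: S0, S3, S3, S3, S2, S3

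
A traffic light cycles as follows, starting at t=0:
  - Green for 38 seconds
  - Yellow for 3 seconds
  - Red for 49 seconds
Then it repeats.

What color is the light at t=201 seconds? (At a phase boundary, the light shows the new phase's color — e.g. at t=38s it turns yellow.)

Answer: green

Derivation:
Cycle length = 38 + 3 + 49 = 90s
t = 201, phase_t = 201 mod 90 = 21
21 < 38 (green end) → GREEN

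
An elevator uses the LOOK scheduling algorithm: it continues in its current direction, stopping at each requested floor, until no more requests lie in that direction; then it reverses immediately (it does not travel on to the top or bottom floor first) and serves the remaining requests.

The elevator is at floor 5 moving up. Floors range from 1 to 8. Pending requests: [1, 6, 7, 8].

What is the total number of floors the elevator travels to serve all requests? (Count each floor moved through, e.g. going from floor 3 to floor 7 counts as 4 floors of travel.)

Start at floor 5 moving up, LOOK stop order: [6, 7, 8, 1]
  5 → 6: |6-5| = 1, total = 1
  6 → 7: |7-6| = 1, total = 2
  7 → 8: |8-7| = 1, total = 3
  8 → 1: |1-8| = 7, total = 10

Answer: 10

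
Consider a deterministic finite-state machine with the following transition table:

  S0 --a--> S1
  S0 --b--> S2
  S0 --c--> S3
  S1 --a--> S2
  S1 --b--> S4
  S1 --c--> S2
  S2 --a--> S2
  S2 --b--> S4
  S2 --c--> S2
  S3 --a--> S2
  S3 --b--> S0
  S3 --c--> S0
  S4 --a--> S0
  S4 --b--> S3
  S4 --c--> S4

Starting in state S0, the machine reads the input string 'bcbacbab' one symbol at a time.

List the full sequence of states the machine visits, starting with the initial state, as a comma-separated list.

Answer: S0, S2, S2, S4, S0, S3, S0, S1, S4

Derivation:
Start: S0
  read 'b': S0 --b--> S2
  read 'c': S2 --c--> S2
  read 'b': S2 --b--> S4
  read 'a': S4 --a--> S0
  read 'c': S0 --c--> S3
  read 'b': S3 --b--> S0
  read 'a': S0 --a--> S1
  read 'b': S1 --b--> S4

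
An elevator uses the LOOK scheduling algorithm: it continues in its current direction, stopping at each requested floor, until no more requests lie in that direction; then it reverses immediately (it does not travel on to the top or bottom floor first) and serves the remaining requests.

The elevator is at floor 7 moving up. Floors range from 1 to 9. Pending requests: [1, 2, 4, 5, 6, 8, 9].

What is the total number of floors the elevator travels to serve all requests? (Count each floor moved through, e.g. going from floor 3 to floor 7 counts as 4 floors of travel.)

Answer: 10

Derivation:
Start at floor 7 moving up, LOOK stop order: [8, 9, 6, 5, 4, 2, 1]
  7 → 8: |8-7| = 1, total = 1
  8 → 9: |9-8| = 1, total = 2
  9 → 6: |6-9| = 3, total = 5
  6 → 5: |5-6| = 1, total = 6
  5 → 4: |4-5| = 1, total = 7
  4 → 2: |2-4| = 2, total = 9
  2 → 1: |1-2| = 1, total = 10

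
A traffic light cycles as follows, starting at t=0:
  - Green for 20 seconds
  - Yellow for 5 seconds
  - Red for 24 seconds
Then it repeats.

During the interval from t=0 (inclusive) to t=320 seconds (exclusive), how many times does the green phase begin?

Cycle = 20+5+24 = 49s
green phase starts at t = k*49 + 0 for k=0,1,2,...
Need k*49+0 < 320 → k < 6.531
k ∈ {0, ..., 6} → 7 starts

Answer: 7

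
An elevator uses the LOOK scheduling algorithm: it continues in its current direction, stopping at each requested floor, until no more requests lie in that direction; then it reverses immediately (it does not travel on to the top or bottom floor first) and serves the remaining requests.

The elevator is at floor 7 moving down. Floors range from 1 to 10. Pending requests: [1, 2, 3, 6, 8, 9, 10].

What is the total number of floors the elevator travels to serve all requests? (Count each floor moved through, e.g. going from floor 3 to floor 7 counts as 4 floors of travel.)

Start at floor 7 moving down, LOOK stop order: [6, 3, 2, 1, 8, 9, 10]
  7 → 6: |6-7| = 1, total = 1
  6 → 3: |3-6| = 3, total = 4
  3 → 2: |2-3| = 1, total = 5
  2 → 1: |1-2| = 1, total = 6
  1 → 8: |8-1| = 7, total = 13
  8 → 9: |9-8| = 1, total = 14
  9 → 10: |10-9| = 1, total = 15

Answer: 15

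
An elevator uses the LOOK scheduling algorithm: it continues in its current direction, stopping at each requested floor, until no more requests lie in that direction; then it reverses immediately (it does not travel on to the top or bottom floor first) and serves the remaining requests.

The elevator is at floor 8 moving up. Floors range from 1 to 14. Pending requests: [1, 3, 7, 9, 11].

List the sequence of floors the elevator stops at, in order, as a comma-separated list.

Current: 8, moving UP
Serve above first (ascending): [9, 11]
Then reverse, serve below (descending): [7, 3, 1]

Answer: 9, 11, 7, 3, 1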